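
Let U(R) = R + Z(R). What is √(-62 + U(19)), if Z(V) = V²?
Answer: √318 ≈ 17.833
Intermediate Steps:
U(R) = R + R²
√(-62 + U(19)) = √(-62 + 19*(1 + 19)) = √(-62 + 19*20) = √(-62 + 380) = √318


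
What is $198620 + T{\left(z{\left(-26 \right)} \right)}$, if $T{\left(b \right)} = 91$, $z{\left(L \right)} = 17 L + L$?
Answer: $198711$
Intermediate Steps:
$z{\left(L \right)} = 18 L$
$198620 + T{\left(z{\left(-26 \right)} \right)} = 198620 + 91 = 198711$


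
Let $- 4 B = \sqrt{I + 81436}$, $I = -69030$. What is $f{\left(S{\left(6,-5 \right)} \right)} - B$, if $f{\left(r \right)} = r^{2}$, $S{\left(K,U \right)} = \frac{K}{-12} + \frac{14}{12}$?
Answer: $\frac{4}{9} + \frac{\sqrt{12406}}{4} \approx 28.29$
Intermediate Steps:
$S{\left(K,U \right)} = \frac{7}{6} - \frac{K}{12}$ ($S{\left(K,U \right)} = K \left(- \frac{1}{12}\right) + 14 \cdot \frac{1}{12} = - \frac{K}{12} + \frac{7}{6} = \frac{7}{6} - \frac{K}{12}$)
$B = - \frac{\sqrt{12406}}{4}$ ($B = - \frac{\sqrt{-69030 + 81436}}{4} = - \frac{\sqrt{12406}}{4} \approx -27.846$)
$f{\left(S{\left(6,-5 \right)} \right)} - B = \left(\frac{7}{6} - \frac{1}{2}\right)^{2} - - \frac{\sqrt{12406}}{4} = \left(\frac{7}{6} - \frac{1}{2}\right)^{2} + \frac{\sqrt{12406}}{4} = \left(\frac{2}{3}\right)^{2} + \frac{\sqrt{12406}}{4} = \frac{4}{9} + \frac{\sqrt{12406}}{4}$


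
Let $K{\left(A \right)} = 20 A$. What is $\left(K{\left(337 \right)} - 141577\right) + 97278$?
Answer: $-37559$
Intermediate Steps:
$\left(K{\left(337 \right)} - 141577\right) + 97278 = \left(20 \cdot 337 - 141577\right) + 97278 = \left(6740 - 141577\right) + 97278 = -134837 + 97278 = -37559$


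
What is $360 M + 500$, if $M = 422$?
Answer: $152420$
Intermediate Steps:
$360 M + 500 = 360 \cdot 422 + 500 = 151920 + 500 = 152420$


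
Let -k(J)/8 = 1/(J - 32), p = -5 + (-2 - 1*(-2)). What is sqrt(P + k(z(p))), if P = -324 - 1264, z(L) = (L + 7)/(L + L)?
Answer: 2*I*sqrt(10289027)/161 ≈ 39.847*I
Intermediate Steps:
p = -5 (p = -5 + (-2 + 2) = -5 + 0 = -5)
z(L) = (7 + L)/(2*L) (z(L) = (7 + L)/((2*L)) = (7 + L)*(1/(2*L)) = (7 + L)/(2*L))
P = -1588
k(J) = -8/(-32 + J) (k(J) = -8/(J - 32) = -8/(-32 + J))
sqrt(P + k(z(p))) = sqrt(-1588 - 8/(-32 + (1/2)*(7 - 5)/(-5))) = sqrt(-1588 - 8/(-32 + (1/2)*(-1/5)*2)) = sqrt(-1588 - 8/(-32 - 1/5)) = sqrt(-1588 - 8/(-161/5)) = sqrt(-1588 - 8*(-5/161)) = sqrt(-1588 + 40/161) = sqrt(-255628/161) = 2*I*sqrt(10289027)/161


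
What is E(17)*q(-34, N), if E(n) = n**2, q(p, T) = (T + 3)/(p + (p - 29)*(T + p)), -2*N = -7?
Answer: 3757/3775 ≈ 0.99523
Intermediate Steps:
N = 7/2 (N = -1/2*(-7) = 7/2 ≈ 3.5000)
q(p, T) = (3 + T)/(p + (-29 + p)*(T + p))
E(17)*q(-34, N) = 17**2*((3 + 7/2)/((-34)**2 - 29*7/2 - 28*(-34) + (7/2)*(-34))) = 289*((13/2)/(1156 - 203/2 + 952 - 119)) = 289*((13/2)/(3775/2)) = 289*((2/3775)*(13/2)) = 289*(13/3775) = 3757/3775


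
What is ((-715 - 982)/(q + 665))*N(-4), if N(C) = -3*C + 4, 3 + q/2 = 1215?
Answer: -27152/3089 ≈ -8.7899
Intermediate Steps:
q = 2424 (q = -6 + 2*1215 = -6 + 2430 = 2424)
N(C) = 4 - 3*C
((-715 - 982)/(q + 665))*N(-4) = ((-715 - 982)/(2424 + 665))*(4 - 3*(-4)) = (-1697/3089)*(4 + 12) = -1697*1/3089*16 = -1697/3089*16 = -27152/3089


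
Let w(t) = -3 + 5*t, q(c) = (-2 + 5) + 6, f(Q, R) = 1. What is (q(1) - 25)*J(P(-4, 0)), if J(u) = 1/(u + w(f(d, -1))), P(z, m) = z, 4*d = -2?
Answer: 8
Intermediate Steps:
d = -½ (d = (¼)*(-2) = -½ ≈ -0.50000)
q(c) = 9 (q(c) = 3 + 6 = 9)
J(u) = 1/(2 + u) (J(u) = 1/(u + (-3 + 5*1)) = 1/(u + (-3 + 5)) = 1/(u + 2) = 1/(2 + u))
(q(1) - 25)*J(P(-4, 0)) = (9 - 25)/(2 - 4) = -16/(-2) = -16*(-½) = 8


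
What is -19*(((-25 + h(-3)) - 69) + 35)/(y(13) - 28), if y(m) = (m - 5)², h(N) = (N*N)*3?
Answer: 152/9 ≈ 16.889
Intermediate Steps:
h(N) = 3*N² (h(N) = N²*3 = 3*N²)
y(m) = (-5 + m)²
-19*(((-25 + h(-3)) - 69) + 35)/(y(13) - 28) = -19*(((-25 + 3*(-3)²) - 69) + 35)/((-5 + 13)² - 28) = -19*(((-25 + 3*9) - 69) + 35)/(8² - 28) = -19*(((-25 + 27) - 69) + 35)/(64 - 28) = -19*((2 - 69) + 35)/36 = -19*(-67 + 35)/36 = -(-608)/36 = -19*(-8/9) = 152/9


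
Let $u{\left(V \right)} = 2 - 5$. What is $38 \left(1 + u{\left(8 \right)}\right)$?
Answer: $-76$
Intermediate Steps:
$u{\left(V \right)} = -3$ ($u{\left(V \right)} = 2 - 5 = -3$)
$38 \left(1 + u{\left(8 \right)}\right) = 38 \left(1 - 3\right) = 38 \left(-2\right) = -76$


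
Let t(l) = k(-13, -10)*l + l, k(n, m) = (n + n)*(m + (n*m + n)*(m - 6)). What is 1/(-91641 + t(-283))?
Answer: -1/13939680 ≈ -7.1738e-8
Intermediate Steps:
k(n, m) = 2*n*(m + (-6 + m)*(n + m*n)) (k(n, m) = (2*n)*(m + (m*n + n)*(-6 + m)) = (2*n)*(m + (n + m*n)*(-6 + m)) = (2*n)*(m + (-6 + m)*(n + m*n)) = 2*n*(m + (-6 + m)*(n + m*n)))
t(l) = 48933*l (t(l) = (2*(-13)*(-10 - 6*(-13) - 13*(-10)² - 5*(-10)*(-13)))*l + l = (2*(-13)*(-10 + 78 - 13*100 - 650))*l + l = (2*(-13)*(-10 + 78 - 1300 - 650))*l + l = (2*(-13)*(-1882))*l + l = 48932*l + l = 48933*l)
1/(-91641 + t(-283)) = 1/(-91641 + 48933*(-283)) = 1/(-91641 - 13848039) = 1/(-13939680) = -1/13939680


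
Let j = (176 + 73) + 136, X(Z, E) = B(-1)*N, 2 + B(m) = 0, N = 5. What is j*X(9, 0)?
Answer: -3850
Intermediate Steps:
B(m) = -2 (B(m) = -2 + 0 = -2)
X(Z, E) = -10 (X(Z, E) = -2*5 = -10)
j = 385 (j = 249 + 136 = 385)
j*X(9, 0) = 385*(-10) = -3850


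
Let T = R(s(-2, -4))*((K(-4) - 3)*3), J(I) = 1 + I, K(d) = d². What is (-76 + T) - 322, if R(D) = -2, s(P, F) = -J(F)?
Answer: -476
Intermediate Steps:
s(P, F) = -1 - F (s(P, F) = -(1 + F) = -1 - F)
T = -78 (T = -2*((-4)² - 3)*3 = -2*(16 - 3)*3 = -26*3 = -2*39 = -78)
(-76 + T) - 322 = (-76 - 78) - 322 = -154 - 322 = -476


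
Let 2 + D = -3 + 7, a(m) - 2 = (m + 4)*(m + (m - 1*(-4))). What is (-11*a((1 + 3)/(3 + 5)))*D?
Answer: -539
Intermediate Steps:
a(m) = 2 + (4 + m)*(4 + 2*m) (a(m) = 2 + (m + 4)*(m + (m - 1*(-4))) = 2 + (4 + m)*(m + (m + 4)) = 2 + (4 + m)*(m + (4 + m)) = 2 + (4 + m)*(4 + 2*m))
D = 2 (D = -2 + (-3 + 7) = -2 + 4 = 2)
(-11*a((1 + 3)/(3 + 5)))*D = -11*(18 + 2*((1 + 3)/(3 + 5))² + 12*((1 + 3)/(3 + 5)))*2 = -11*(18 + 2*(4/8)² + 12*(4/8))*2 = -11*(18 + 2*(4*(⅛))² + 12*(4*(⅛)))*2 = -11*(18 + 2*(½)² + 12*(½))*2 = -11*(18 + 2*(¼) + 6)*2 = -11*(18 + ½ + 6)*2 = -11*49/2*2 = -539/2*2 = -539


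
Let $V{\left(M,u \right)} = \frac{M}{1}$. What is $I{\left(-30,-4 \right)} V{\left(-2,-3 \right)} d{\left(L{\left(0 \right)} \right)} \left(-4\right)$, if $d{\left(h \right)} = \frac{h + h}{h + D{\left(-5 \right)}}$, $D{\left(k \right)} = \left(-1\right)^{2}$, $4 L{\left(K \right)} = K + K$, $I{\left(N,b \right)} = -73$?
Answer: $0$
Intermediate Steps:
$L{\left(K \right)} = \frac{K}{2}$ ($L{\left(K \right)} = \frac{K + K}{4} = \frac{2 K}{4} = \frac{K}{2}$)
$D{\left(k \right)} = 1$
$V{\left(M,u \right)} = M$ ($V{\left(M,u \right)} = M 1 = M$)
$d{\left(h \right)} = \frac{2 h}{1 + h}$ ($d{\left(h \right)} = \frac{h + h}{h + 1} = \frac{2 h}{1 + h}$)
$I{\left(-30,-4 \right)} V{\left(-2,-3 \right)} d{\left(L{\left(0 \right)} \right)} \left(-4\right) = - 73 - 2 \frac{2 \cdot \frac{1}{2} \cdot 0}{1 + \frac{1}{2} \cdot 0} \left(-4\right) = - 73 - 2 \cdot 2 \cdot 0 \frac{1}{1 + 0} \left(-4\right) = - 73 - 2 \cdot 2 \cdot 0 \cdot 1^{-1} \left(-4\right) = - 73 - 2 \cdot 2 \cdot 0 \cdot 1 \left(-4\right) = - 73 \left(-2\right) 0 \left(-4\right) = - 73 \cdot 0 \left(-4\right) = \left(-73\right) 0 = 0$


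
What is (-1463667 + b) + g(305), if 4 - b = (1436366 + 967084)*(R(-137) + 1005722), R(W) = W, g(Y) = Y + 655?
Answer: -2416874730953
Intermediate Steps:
g(Y) = 655 + Y
b = -2416873268246 (b = 4 - (1436366 + 967084)*(-137 + 1005722) = 4 - 2403450*1005585 = 4 - 1*2416873268250 = 4 - 2416873268250 = -2416873268246)
(-1463667 + b) + g(305) = (-1463667 - 2416873268246) + (655 + 305) = -2416874731913 + 960 = -2416874730953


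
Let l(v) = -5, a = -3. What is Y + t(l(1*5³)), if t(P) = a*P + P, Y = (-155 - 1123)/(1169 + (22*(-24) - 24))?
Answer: 4892/617 ≈ 7.9287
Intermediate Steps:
Y = -1278/617 (Y = -1278/(1169 + (-528 - 24)) = -1278/(1169 - 552) = -1278/617 ≈ -2.0713)
t(P) = -2*P (t(P) = -3*P + P = -2*P)
Y + t(l(1*5³)) = -1278/617 - 2*(-5) = -1278/617 + 10 = 4892/617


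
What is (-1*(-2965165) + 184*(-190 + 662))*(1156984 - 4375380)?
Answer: -9822586431148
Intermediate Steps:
(-1*(-2965165) + 184*(-190 + 662))*(1156984 - 4375380) = (2965165 + 184*472)*(-3218396) = (2965165 + 86848)*(-3218396) = 3052013*(-3218396) = -9822586431148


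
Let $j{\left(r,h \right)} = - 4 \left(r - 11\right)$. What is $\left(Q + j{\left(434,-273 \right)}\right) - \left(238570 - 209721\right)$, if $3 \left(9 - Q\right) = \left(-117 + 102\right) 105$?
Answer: $-30007$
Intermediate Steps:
$j{\left(r,h \right)} = 44 - 4 r$ ($j{\left(r,h \right)} = - 4 \left(-11 + r\right) = 44 - 4 r$)
$Q = 534$ ($Q = 9 - \frac{\left(-117 + 102\right) 105}{3} = 9 - \frac{\left(-15\right) 105}{3} = 9 - -525 = 9 + 525 = 534$)
$\left(Q + j{\left(434,-273 \right)}\right) - \left(238570 - 209721\right) = \left(534 + \left(44 - 1736\right)\right) - \left(238570 - 209721\right) = \left(534 - 1692\right) - 28849 = -1158 - 28849 = -30007$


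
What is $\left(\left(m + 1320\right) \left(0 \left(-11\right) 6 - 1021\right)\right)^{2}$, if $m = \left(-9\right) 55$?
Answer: $709511405625$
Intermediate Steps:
$m = -495$
$\left(\left(m + 1320\right) \left(0 \left(-11\right) 6 - 1021\right)\right)^{2} = \left(\left(-495 + 1320\right) \left(0 \left(-11\right) 6 - 1021\right)\right)^{2} = \left(825 \left(0 \cdot 6 - 1021\right)\right)^{2} = \left(825 \left(0 - 1021\right)\right)^{2} = \left(825 \left(-1021\right)\right)^{2} = \left(-842325\right)^{2} = 709511405625$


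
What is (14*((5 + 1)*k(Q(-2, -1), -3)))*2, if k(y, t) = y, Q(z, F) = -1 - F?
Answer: 0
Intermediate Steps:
(14*((5 + 1)*k(Q(-2, -1), -3)))*2 = (14*((5 + 1)*(-1 - 1*(-1))))*2 = (14*(6*(-1 + 1)))*2 = (14*(6*0))*2 = (14*0)*2 = 0*2 = 0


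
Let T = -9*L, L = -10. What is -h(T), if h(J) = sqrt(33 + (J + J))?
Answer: -sqrt(213) ≈ -14.595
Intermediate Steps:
T = 90 (T = -9*(-10) = 90)
h(J) = sqrt(33 + 2*J)
-h(T) = -sqrt(33 + 2*90) = -sqrt(33 + 180) = -sqrt(213)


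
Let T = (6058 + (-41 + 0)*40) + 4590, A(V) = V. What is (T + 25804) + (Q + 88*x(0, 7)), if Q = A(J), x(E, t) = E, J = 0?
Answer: 34812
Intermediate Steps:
Q = 0
T = 9008 (T = (6058 - 41*40) + 4590 = (6058 - 1640) + 4590 = 4418 + 4590 = 9008)
(T + 25804) + (Q + 88*x(0, 7)) = (9008 + 25804) + (0 + 88*0) = 34812 + (0 + 0) = 34812 + 0 = 34812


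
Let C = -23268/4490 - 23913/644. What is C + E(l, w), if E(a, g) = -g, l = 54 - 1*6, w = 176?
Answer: -315634261/1445780 ≈ -218.31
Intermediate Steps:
C = -61176981/1445780 (C = -23268*1/4490 - 23913*1/644 = -11634/2245 - 23913/644 = -61176981/1445780 ≈ -42.314)
l = 48 (l = 54 - 6 = 48)
C + E(l, w) = -61176981/1445780 - 1*176 = -61176981/1445780 - 176 = -315634261/1445780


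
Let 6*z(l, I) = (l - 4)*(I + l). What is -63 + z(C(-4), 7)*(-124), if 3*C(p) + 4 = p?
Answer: 14419/27 ≈ 534.04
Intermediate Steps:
C(p) = -4/3 + p/3
z(l, I) = (-4 + l)*(I + l)/6 (z(l, I) = ((l - 4)*(I + l))/6 = ((-4 + l)*(I + l))/6 = (-4 + l)*(I + l)/6)
-63 + z(C(-4), 7)*(-124) = -63 + (-2/3*7 - 2*(-4/3 + (1/3)*(-4))/3 + (-4/3 + (1/3)*(-4))**2/6 + (1/6)*7*(-4/3 + (1/3)*(-4)))*(-124) = -63 + (-14/3 - 2*(-4/3 - 4/3)/3 + (-4/3 - 4/3)**2/6 + (1/6)*7*(-4/3 - 4/3))*(-124) = -63 + (-14/3 - 2/3*(-8/3) + (-8/3)**2/6 + (1/6)*7*(-8/3))*(-124) = -63 + (-14/3 + 16/9 + (1/6)*(64/9) - 28/9)*(-124) = -63 + (-14/3 + 16/9 + 32/27 - 28/9)*(-124) = -63 - 130/27*(-124) = -63 + 16120/27 = 14419/27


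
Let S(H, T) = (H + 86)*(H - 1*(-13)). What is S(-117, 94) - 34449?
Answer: -31225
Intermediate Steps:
S(H, T) = (13 + H)*(86 + H) (S(H, T) = (86 + H)*(H + 13) = (86 + H)*(13 + H) = (13 + H)*(86 + H))
S(-117, 94) - 34449 = (1118 + (-117)**2 + 99*(-117)) - 34449 = (1118 + 13689 - 11583) - 34449 = 3224 - 34449 = -31225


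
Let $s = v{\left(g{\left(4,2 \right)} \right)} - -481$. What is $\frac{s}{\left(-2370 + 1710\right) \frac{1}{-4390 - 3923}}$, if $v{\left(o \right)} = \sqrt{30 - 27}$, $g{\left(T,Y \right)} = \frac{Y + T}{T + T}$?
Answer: $\frac{1332851}{220} + \frac{2771 \sqrt{3}}{220} \approx 6080.2$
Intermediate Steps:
$g{\left(T,Y \right)} = \frac{T + Y}{2 T}$
$v{\left(o \right)} = \sqrt{3}$
$s = 481 + \sqrt{3}$ ($s = \sqrt{3} - -481 = \sqrt{3} + 481 = 481 + \sqrt{3} \approx 482.73$)
$\frac{s}{\left(-2370 + 1710\right) \frac{1}{-4390 - 3923}} = \frac{481 + \sqrt{3}}{\left(-2370 + 1710\right) \frac{1}{-4390 - 3923}} = \frac{481 + \sqrt{3}}{\left(-660\right) \frac{1}{-8313}} = \frac{481 + \sqrt{3}}{\left(-660\right) \left(- \frac{1}{8313}\right)} = \frac{481 + \sqrt{3}}{\frac{220}{2771}} = \left(481 + \sqrt{3}\right) \frac{2771}{220} = \frac{1332851}{220} + \frac{2771 \sqrt{3}}{220}$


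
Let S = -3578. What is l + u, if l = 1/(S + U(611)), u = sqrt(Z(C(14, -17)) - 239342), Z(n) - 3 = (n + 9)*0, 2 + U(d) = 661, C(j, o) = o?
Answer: -1/2919 + I*sqrt(239339) ≈ -0.00034258 + 489.22*I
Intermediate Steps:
U(d) = 659 (U(d) = -2 + 661 = 659)
Z(n) = 3 (Z(n) = 3 + (n + 9)*0 = 3 + (9 + n)*0 = 3 + 0 = 3)
u = I*sqrt(239339) (u = sqrt(3 - 239342) = sqrt(-239339) = I*sqrt(239339) ≈ 489.22*I)
l = -1/2919 (l = 1/(-3578 + 659) = 1/(-2919) = -1/2919 ≈ -0.00034258)
l + u = -1/2919 + I*sqrt(239339)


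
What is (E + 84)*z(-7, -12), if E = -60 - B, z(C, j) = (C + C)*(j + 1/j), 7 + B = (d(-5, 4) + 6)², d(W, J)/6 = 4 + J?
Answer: -2928275/6 ≈ -4.8805e+5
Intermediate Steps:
d(W, J) = 24 + 6*J (d(W, J) = 6*(4 + J) = 24 + 6*J)
B = 2909 (B = -7 + ((24 + 6*4) + 6)² = -7 + ((24 + 24) + 6)² = -7 + (48 + 6)² = -7 + 54² = -7 + 2916 = 2909)
z(C, j) = 2*C*(j + 1/j) (z(C, j) = (2*C)*(j + 1/j) = 2*C*(j + 1/j))
E = -2969 (E = -60 - 1*2909 = -60 - 2909 = -2969)
(E + 84)*z(-7, -12) = (-2969 + 84)*(2*(-7)*(1 + (-12)²)/(-12)) = -5770*(-7)*(-1)*(1 + 144)/12 = -5770*(-7)*(-1)*145/12 = -2885*1015/6 = -2928275/6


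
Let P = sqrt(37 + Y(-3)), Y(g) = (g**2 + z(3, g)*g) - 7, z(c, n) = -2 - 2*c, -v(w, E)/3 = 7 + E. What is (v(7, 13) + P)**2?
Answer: 3663 - 360*sqrt(7) ≈ 2710.5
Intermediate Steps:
v(w, E) = -21 - 3*E (v(w, E) = -3*(7 + E) = -21 - 3*E)
Y(g) = -7 + g**2 - 8*g (Y(g) = (g**2 + (-2 - 2*3)*g) - 7 = (g**2 + (-2 - 6)*g) - 7 = (g**2 - 8*g) - 7 = -7 + g**2 - 8*g)
P = 3*sqrt(7) (P = sqrt(37 + (-7 + (-3)**2 - 8*(-3))) = sqrt(37 + (-7 + 9 + 24)) = sqrt(37 + 26) = sqrt(63) = 3*sqrt(7) ≈ 7.9373)
(v(7, 13) + P)**2 = ((-21 - 3*13) + 3*sqrt(7))**2 = ((-21 - 39) + 3*sqrt(7))**2 = (-60 + 3*sqrt(7))**2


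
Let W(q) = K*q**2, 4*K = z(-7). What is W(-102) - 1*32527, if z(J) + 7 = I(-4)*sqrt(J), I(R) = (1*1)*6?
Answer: -50734 + 15606*I*sqrt(7) ≈ -50734.0 + 41290.0*I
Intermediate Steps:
I(R) = 6 (I(R) = 1*6 = 6)
z(J) = -7 + 6*sqrt(J)
K = -7/4 + 3*I*sqrt(7)/2 (K = (-7 + 6*sqrt(-7))/4 = (-7 + 6*(I*sqrt(7)))/4 = (-7 + 6*I*sqrt(7))/4 = -7/4 + 3*I*sqrt(7)/2 ≈ -1.75 + 3.9686*I)
W(q) = q**2*(-7/4 + 3*I*sqrt(7)/2) (W(q) = (-7/4 + 3*I*sqrt(7)/2)*q**2 = q**2*(-7/4 + 3*I*sqrt(7)/2))
W(-102) - 1*32527 = (1/4)*(-102)**2*(-7 + 6*I*sqrt(7)) - 1*32527 = (1/4)*10404*(-7 + 6*I*sqrt(7)) - 32527 = (-18207 + 15606*I*sqrt(7)) - 32527 = -50734 + 15606*I*sqrt(7)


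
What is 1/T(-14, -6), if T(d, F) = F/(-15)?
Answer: 5/2 ≈ 2.5000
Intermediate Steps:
T(d, F) = -F/15 (T(d, F) = F*(-1/15) = -F/15)
1/T(-14, -6) = 1/(-1/15*(-6)) = 1/(⅖) = 5/2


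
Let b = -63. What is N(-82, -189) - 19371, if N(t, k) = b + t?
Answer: -19516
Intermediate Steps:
N(t, k) = -63 + t
N(-82, -189) - 19371 = (-63 - 82) - 19371 = -145 - 19371 = -19516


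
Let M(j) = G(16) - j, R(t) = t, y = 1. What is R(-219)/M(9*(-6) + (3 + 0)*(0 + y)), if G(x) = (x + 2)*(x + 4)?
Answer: -73/137 ≈ -0.53285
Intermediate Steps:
G(x) = (2 + x)*(4 + x)
M(j) = 360 - j (M(j) = (8 + 16² + 6*16) - j = (8 + 256 + 96) - j = 360 - j)
R(-219)/M(9*(-6) + (3 + 0)*(0 + y)) = -219/(360 - (9*(-6) + (3 + 0)*(0 + 1))) = -219/(360 - (-54 + 3*1)) = -219/(360 - (-54 + 3)) = -219/(360 - 1*(-51)) = -219/(360 + 51) = -219/411 = -219*1/411 = -73/137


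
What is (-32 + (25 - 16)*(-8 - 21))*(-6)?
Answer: 1758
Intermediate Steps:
(-32 + (25 - 16)*(-8 - 21))*(-6) = (-32 + 9*(-29))*(-6) = (-32 - 261)*(-6) = -293*(-6) = 1758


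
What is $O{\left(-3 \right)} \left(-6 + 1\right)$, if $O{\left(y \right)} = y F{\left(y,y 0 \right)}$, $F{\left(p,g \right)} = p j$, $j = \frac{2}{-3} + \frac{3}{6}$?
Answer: $\frac{15}{2} \approx 7.5$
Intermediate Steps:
$j = - \frac{1}{6}$ ($j = 2 \left(- \frac{1}{3}\right) + 3 \cdot \frac{1}{6} = - \frac{2}{3} + \frac{1}{2} = - \frac{1}{6} \approx -0.16667$)
$F{\left(p,g \right)} = - \frac{p}{6}$ ($F{\left(p,g \right)} = p \left(- \frac{1}{6}\right) = - \frac{p}{6}$)
$O{\left(y \right)} = - \frac{y^{2}}{6}$ ($O{\left(y \right)} = y \left(- \frac{y}{6}\right) = - \frac{y^{2}}{6}$)
$O{\left(-3 \right)} \left(-6 + 1\right) = - \frac{\left(-3\right)^{2}}{6} \left(-6 + 1\right) = \left(- \frac{1}{6}\right) 9 \left(-5\right) = \left(- \frac{3}{2}\right) \left(-5\right) = \frac{15}{2}$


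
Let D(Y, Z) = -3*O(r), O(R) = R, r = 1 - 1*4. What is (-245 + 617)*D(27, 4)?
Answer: 3348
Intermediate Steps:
r = -3 (r = 1 - 4 = -3)
D(Y, Z) = 9 (D(Y, Z) = -3*(-3) = 9)
(-245 + 617)*D(27, 4) = (-245 + 617)*9 = 372*9 = 3348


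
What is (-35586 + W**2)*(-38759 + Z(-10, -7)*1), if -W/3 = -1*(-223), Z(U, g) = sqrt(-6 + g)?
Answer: -15967739025 + 411975*I*sqrt(13) ≈ -1.5968e+10 + 1.4854e+6*I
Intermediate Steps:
W = -669 (W = -(-3)*(-223) = -3*223 = -669)
(-35586 + W**2)*(-38759 + Z(-10, -7)*1) = (-35586 + (-669)**2)*(-38759 + sqrt(-6 - 7)*1) = (-35586 + 447561)*(-38759 + sqrt(-13)*1) = 411975*(-38759 + (I*sqrt(13))*1) = 411975*(-38759 + I*sqrt(13)) = -15967739025 + 411975*I*sqrt(13)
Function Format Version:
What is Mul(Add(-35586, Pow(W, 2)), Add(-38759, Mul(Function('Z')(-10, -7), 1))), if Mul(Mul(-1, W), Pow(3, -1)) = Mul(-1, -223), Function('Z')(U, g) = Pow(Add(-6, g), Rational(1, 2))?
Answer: Add(-15967739025, Mul(411975, I, Pow(13, Rational(1, 2)))) ≈ Add(-1.5968e+10, Mul(1.4854e+6, I))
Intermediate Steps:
W = -669 (W = Mul(-3, Mul(-1, -223)) = Mul(-3, 223) = -669)
Mul(Add(-35586, Pow(W, 2)), Add(-38759, Mul(Function('Z')(-10, -7), 1))) = Mul(Add(-35586, Pow(-669, 2)), Add(-38759, Mul(Pow(Add(-6, -7), Rational(1, 2)), 1))) = Mul(Add(-35586, 447561), Add(-38759, Mul(Pow(-13, Rational(1, 2)), 1))) = Mul(411975, Add(-38759, Mul(Mul(I, Pow(13, Rational(1, 2))), 1))) = Mul(411975, Add(-38759, Mul(I, Pow(13, Rational(1, 2))))) = Add(-15967739025, Mul(411975, I, Pow(13, Rational(1, 2))))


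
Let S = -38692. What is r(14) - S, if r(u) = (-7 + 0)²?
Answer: 38741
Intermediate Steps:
r(u) = 49 (r(u) = (-7)² = 49)
r(14) - S = 49 - 1*(-38692) = 49 + 38692 = 38741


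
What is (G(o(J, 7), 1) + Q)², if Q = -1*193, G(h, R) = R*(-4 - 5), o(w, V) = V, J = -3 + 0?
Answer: 40804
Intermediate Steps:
J = -3
G(h, R) = -9*R (G(h, R) = R*(-9) = -9*R)
Q = -193
(G(o(J, 7), 1) + Q)² = (-9*1 - 193)² = (-9 - 193)² = (-202)² = 40804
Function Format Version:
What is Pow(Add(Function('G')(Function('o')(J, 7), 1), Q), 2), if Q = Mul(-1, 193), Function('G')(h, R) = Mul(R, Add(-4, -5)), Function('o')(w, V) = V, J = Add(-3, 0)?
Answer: 40804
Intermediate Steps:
J = -3
Function('G')(h, R) = Mul(-9, R) (Function('G')(h, R) = Mul(R, -9) = Mul(-9, R))
Q = -193
Pow(Add(Function('G')(Function('o')(J, 7), 1), Q), 2) = Pow(Add(Mul(-9, 1), -193), 2) = Pow(Add(-9, -193), 2) = Pow(-202, 2) = 40804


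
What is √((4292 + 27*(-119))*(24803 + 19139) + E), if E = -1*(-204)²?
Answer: √47371802 ≈ 6882.7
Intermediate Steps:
E = -41616 (E = -1*41616 = -41616)
√((4292 + 27*(-119))*(24803 + 19139) + E) = √((4292 + 27*(-119))*(24803 + 19139) - 41616) = √((4292 - 3213)*43942 - 41616) = √(1079*43942 - 41616) = √(47413418 - 41616) = √47371802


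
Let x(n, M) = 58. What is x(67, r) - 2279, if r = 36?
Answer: -2221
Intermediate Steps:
x(67, r) - 2279 = 58 - 2279 = -2221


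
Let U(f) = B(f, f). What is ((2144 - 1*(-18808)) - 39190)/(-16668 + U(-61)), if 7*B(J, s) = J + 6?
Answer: 127666/116731 ≈ 1.0937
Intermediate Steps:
B(J, s) = 6/7 + J/7 (B(J, s) = (J + 6)/7 = (6 + J)/7 = 6/7 + J/7)
U(f) = 6/7 + f/7
((2144 - 1*(-18808)) - 39190)/(-16668 + U(-61)) = ((2144 - 1*(-18808)) - 39190)/(-16668 + (6/7 + (⅐)*(-61))) = ((2144 + 18808) - 39190)/(-16668 + (6/7 - 61/7)) = (20952 - 39190)/(-16668 - 55/7) = -18238/(-116731/7) = -18238*(-7/116731) = 127666/116731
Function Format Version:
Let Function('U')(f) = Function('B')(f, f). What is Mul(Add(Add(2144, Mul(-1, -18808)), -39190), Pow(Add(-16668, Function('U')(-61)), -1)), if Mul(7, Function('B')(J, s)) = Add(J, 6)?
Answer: Rational(127666, 116731) ≈ 1.0937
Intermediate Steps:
Function('B')(J, s) = Add(Rational(6, 7), Mul(Rational(1, 7), J)) (Function('B')(J, s) = Mul(Rational(1, 7), Add(J, 6)) = Mul(Rational(1, 7), Add(6, J)) = Add(Rational(6, 7), Mul(Rational(1, 7), J)))
Function('U')(f) = Add(Rational(6, 7), Mul(Rational(1, 7), f))
Mul(Add(Add(2144, Mul(-1, -18808)), -39190), Pow(Add(-16668, Function('U')(-61)), -1)) = Mul(Add(Add(2144, Mul(-1, -18808)), -39190), Pow(Add(-16668, Add(Rational(6, 7), Mul(Rational(1, 7), -61))), -1)) = Mul(Add(Add(2144, 18808), -39190), Pow(Add(-16668, Add(Rational(6, 7), Rational(-61, 7))), -1)) = Mul(Add(20952, -39190), Pow(Add(-16668, Rational(-55, 7)), -1)) = Mul(-18238, Pow(Rational(-116731, 7), -1)) = Mul(-18238, Rational(-7, 116731)) = Rational(127666, 116731)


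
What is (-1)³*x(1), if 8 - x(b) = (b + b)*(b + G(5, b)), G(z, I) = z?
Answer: 4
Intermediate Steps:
x(b) = 8 - 2*b*(5 + b) (x(b) = 8 - (b + b)*(b + 5) = 8 - 2*b*(5 + b))
(-1)³*x(1) = (-1)³*(8 - 10*1 - 2*1²) = -(8 - 10 - 2*1) = -(8 - 10 - 2) = -1*(-4) = 4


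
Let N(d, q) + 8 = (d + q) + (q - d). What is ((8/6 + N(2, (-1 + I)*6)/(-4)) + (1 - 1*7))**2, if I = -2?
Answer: 361/9 ≈ 40.111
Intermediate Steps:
N(d, q) = -8 + 2*q (N(d, q) = -8 + ((d + q) + (q - d)) = -8 + 2*q)
((8/6 + N(2, (-1 + I)*6)/(-4)) + (1 - 1*7))**2 = ((8/6 + (-8 + 2*((-1 - 2)*6))/(-4)) + (1 - 1*7))**2 = ((8*(1/6) + (-8 + 2*(-3*6))*(-1/4)) + (1 - 7))**2 = ((4/3 + (-8 + 2*(-18))*(-1/4)) - 6)**2 = ((4/3 + (-8 - 36)*(-1/4)) - 6)**2 = ((4/3 - 44*(-1/4)) - 6)**2 = ((4/3 + 11) - 6)**2 = (37/3 - 6)**2 = (19/3)**2 = 361/9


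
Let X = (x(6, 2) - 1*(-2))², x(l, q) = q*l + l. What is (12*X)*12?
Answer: 57600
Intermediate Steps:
x(l, q) = l + l*q (x(l, q) = l*q + l = l + l*q)
X = 400 (X = (6*(1 + 2) - 1*(-2))² = (6*3 + 2)² = (18 + 2)² = 20² = 400)
(12*X)*12 = (12*400)*12 = 4800*12 = 57600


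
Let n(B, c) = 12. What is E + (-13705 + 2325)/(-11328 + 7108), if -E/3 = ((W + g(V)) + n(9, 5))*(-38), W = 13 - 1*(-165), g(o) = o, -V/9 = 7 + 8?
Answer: 1323539/211 ≈ 6272.7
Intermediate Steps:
V = -135 (V = -9*(7 + 8) = -9*15 = -135)
W = 178 (W = 13 + 165 = 178)
E = 6270 (E = -3*((178 - 135) + 12)*(-38) = -3*(43 + 12)*(-38) = -165*(-38) = -3*(-2090) = 6270)
E + (-13705 + 2325)/(-11328 + 7108) = 6270 + (-13705 + 2325)/(-11328 + 7108) = 6270 - 11380/(-4220) = 6270 - 11380*(-1/4220) = 6270 + 569/211 = 1323539/211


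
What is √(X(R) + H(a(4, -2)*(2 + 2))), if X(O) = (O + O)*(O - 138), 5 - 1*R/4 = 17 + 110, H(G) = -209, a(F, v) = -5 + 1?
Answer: 3*√67863 ≈ 781.52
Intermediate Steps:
a(F, v) = -4
R = -488 (R = 20 - 4*(17 + 110) = 20 - 4*127 = 20 - 508 = -488)
X(O) = 2*O*(-138 + O) (X(O) = (2*O)*(-138 + O) = 2*O*(-138 + O))
√(X(R) + H(a(4, -2)*(2 + 2))) = √(2*(-488)*(-138 - 488) - 209) = √(2*(-488)*(-626) - 209) = √(610976 - 209) = √610767 = 3*√67863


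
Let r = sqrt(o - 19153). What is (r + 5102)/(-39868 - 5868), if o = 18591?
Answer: -2551/22868 - I*sqrt(562)/45736 ≈ -0.11155 - 0.00051833*I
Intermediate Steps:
r = I*sqrt(562) (r = sqrt(18591 - 19153) = sqrt(-562) = I*sqrt(562) ≈ 23.707*I)
(r + 5102)/(-39868 - 5868) = (I*sqrt(562) + 5102)/(-39868 - 5868) = (5102 + I*sqrt(562))/(-45736) = (5102 + I*sqrt(562))*(-1/45736) = -2551/22868 - I*sqrt(562)/45736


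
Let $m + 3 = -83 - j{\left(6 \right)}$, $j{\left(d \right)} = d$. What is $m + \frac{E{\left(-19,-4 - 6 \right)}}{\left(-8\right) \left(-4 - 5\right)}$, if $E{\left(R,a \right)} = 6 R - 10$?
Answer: $- \frac{1687}{18} \approx -93.722$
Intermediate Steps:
$E{\left(R,a \right)} = -10 + 6 R$
$m = -92$ ($m = -3 - 89 = -92$)
$m + \frac{E{\left(-19,-4 - 6 \right)}}{\left(-8\right) \left(-4 - 5\right)} = -92 + \frac{-10 + 6 \left(-19\right)}{\left(-8\right) \left(-4 - 5\right)} = -92 + \frac{-10 - 114}{\left(-8\right) \left(-9\right)} = -92 + \frac{1}{72} \left(-124\right) = -92 - \frac{31}{18} = - \frac{1687}{18}$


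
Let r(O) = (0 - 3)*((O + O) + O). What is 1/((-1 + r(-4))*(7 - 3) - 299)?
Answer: -1/159 ≈ -0.0062893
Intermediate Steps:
r(O) = -9*O (r(O) = -3*(2*O + O) = -9*O)
1/((-1 + r(-4))*(7 - 3) - 299) = 1/((-1 - 9*(-4))*(7 - 3) - 299) = 1/((-1 + 36)*4 - 299) = 1/(35*4 - 299) = 1/(140 - 299) = 1/(-159) = -1/159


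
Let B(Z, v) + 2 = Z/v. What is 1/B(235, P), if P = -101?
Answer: -101/437 ≈ -0.23112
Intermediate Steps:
B(Z, v) = -2 + Z/v
1/B(235, P) = 1/(-2 + 235/(-101)) = 1/(-2 + 235*(-1/101)) = 1/(-2 - 235/101) = 1/(-437/101) = -101/437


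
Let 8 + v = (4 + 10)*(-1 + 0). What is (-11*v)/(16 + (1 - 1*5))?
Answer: 121/6 ≈ 20.167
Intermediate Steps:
v = -22 (v = -8 + (4 + 10)*(-1 + 0) = -8 + 14*(-1) = -8 - 14 = -22)
(-11*v)/(16 + (1 - 1*5)) = (-11*(-22))/(16 + (1 - 1*5)) = 242/(16 + (1 - 5)) = 242/(16 - 4) = 242/12 = 242*(1/12) = 121/6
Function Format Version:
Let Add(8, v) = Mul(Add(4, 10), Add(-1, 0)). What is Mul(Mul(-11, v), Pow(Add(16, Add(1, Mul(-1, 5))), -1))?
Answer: Rational(121, 6) ≈ 20.167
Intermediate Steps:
v = -22 (v = Add(-8, Mul(Add(4, 10), Add(-1, 0))) = Add(-8, Mul(14, -1)) = Add(-8, -14) = -22)
Mul(Mul(-11, v), Pow(Add(16, Add(1, Mul(-1, 5))), -1)) = Mul(Mul(-11, -22), Pow(Add(16, Add(1, Mul(-1, 5))), -1)) = Mul(242, Pow(Add(16, Add(1, -5)), -1)) = Mul(242, Pow(Add(16, -4), -1)) = Mul(242, Pow(12, -1)) = Mul(242, Rational(1, 12)) = Rational(121, 6)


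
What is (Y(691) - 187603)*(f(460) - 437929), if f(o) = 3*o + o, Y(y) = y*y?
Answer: -126412607142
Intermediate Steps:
Y(y) = y**2
f(o) = 4*o
(Y(691) - 187603)*(f(460) - 437929) = (691**2 - 187603)*(4*460 - 437929) = (477481 - 187603)*(1840 - 437929) = 289878*(-436089) = -126412607142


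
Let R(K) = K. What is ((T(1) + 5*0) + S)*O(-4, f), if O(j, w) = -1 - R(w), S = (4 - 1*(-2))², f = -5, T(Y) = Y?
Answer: 148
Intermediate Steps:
S = 36 (S = (4 + 2)² = 6² = 36)
O(j, w) = -1 - w
((T(1) + 5*0) + S)*O(-4, f) = ((1 + 5*0) + 36)*(-1 - 1*(-5)) = ((1 + 0) + 36)*(-1 + 5) = (1 + 36)*4 = 37*4 = 148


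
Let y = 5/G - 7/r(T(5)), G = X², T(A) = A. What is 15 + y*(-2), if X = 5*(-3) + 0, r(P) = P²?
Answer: 3491/225 ≈ 15.516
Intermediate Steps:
X = -15 (X = -15 + 0 = -15)
G = 225 (G = (-15)² = 225)
y = -58/225 (y = 5/225 - 7/(5²) = 5*(1/225) - 7/25 = 1/45 - 7*1/25 = 1/45 - 7/25 = -58/225 ≈ -0.25778)
15 + y*(-2) = 15 - 58/225*(-2) = 15 + 116/225 = 3491/225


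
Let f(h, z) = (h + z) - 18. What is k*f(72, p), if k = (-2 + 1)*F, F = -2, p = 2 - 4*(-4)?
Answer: 144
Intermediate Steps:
p = 18 (p = 2 + 16 = 18)
f(h, z) = -18 + h + z
k = 2 (k = (-2 + 1)*(-2) = -1*(-2) = 2)
k*f(72, p) = 2*(-18 + 72 + 18) = 2*72 = 144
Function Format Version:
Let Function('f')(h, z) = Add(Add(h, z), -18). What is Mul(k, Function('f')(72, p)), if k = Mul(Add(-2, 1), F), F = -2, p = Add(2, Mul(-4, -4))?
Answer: 144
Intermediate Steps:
p = 18 (p = Add(2, 16) = 18)
Function('f')(h, z) = Add(-18, h, z)
k = 2 (k = Mul(Add(-2, 1), -2) = Mul(-1, -2) = 2)
Mul(k, Function('f')(72, p)) = Mul(2, Add(-18, 72, 18)) = Mul(2, 72) = 144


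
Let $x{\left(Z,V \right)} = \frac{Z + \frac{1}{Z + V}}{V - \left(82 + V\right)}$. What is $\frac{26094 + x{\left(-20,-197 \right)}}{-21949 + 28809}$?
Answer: $\frac{464320977}{122066840} \approx 3.8038$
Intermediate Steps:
$x{\left(Z,V \right)} = - \frac{Z}{82} - \frac{1}{82 \left(V + Z\right)}$ ($x{\left(Z,V \right)} = \frac{Z + \frac{1}{V + Z}}{-82} = \left(Z + \frac{1}{V + Z}\right) \left(- \frac{1}{82}\right) = - \frac{Z}{82} - \frac{1}{82 \left(V + Z\right)}$)
$\frac{26094 + x{\left(-20,-197 \right)}}{-21949 + 28809} = \frac{26094 + \frac{-1 - \left(-20\right)^{2} - \left(-197\right) \left(-20\right)}{82 \left(-197 - 20\right)}}{-21949 + 28809} = \frac{26094 + \frac{-1 - 400 - 3940}{82 \left(-217\right)}}{6860} = \left(26094 + \frac{1}{82} \left(- \frac{1}{217}\right) \left(-1 - 400 - 3940\right)\right) \frac{1}{6860} = \left(26094 + \frac{1}{82} \left(- \frac{1}{217}\right) \left(-4341\right)\right) \frac{1}{6860} = \left(26094 + \frac{4341}{17794}\right) \frac{1}{6860} = \frac{464320977}{17794} \cdot \frac{1}{6860} = \frac{464320977}{122066840}$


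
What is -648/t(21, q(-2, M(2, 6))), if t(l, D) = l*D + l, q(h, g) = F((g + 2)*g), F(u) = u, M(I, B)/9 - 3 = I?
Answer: -54/3703 ≈ -0.014583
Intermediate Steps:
M(I, B) = 27 + 9*I
q(h, g) = g*(2 + g) (q(h, g) = (g + 2)*g = (2 + g)*g = g*(2 + g))
t(l, D) = l + D*l (t(l, D) = D*l + l = l + D*l)
-648/t(21, q(-2, M(2, 6))) = -648*1/(21*(1 + (27 + 9*2)*(2 + (27 + 9*2)))) = -648*1/(21*(1 + (27 + 18)*(2 + (27 + 18)))) = -648*1/(21*(1 + 45*(2 + 45))) = -648*1/(21*(1 + 45*47)) = -648*1/(21*(1 + 2115)) = -648/(21*2116) = -648/44436 = -648*1/44436 = -54/3703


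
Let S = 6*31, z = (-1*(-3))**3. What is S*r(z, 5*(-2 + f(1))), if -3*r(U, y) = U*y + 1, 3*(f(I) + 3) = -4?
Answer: 52948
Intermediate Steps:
f(I) = -13/3 (f(I) = -3 + (1/3)*(-4) = -3 - 4/3 = -13/3)
z = 27 (z = 3**3 = 27)
r(U, y) = -1/3 - U*y/3 (r(U, y) = -(U*y + 1)/3 = -(1 + U*y)/3 = -1/3 - U*y/3)
S = 186
S*r(z, 5*(-2 + f(1))) = 186*(-1/3 - 1/3*27*5*(-2 - 13/3)) = 186*(-1/3 - 1/3*27*5*(-19/3)) = 186*(-1/3 - 1/3*27*(-95/3)) = 186*(-1/3 + 285) = 186*(854/3) = 52948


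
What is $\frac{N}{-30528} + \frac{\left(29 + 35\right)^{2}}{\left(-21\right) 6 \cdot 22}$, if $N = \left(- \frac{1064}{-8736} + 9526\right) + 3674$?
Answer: $- \frac{700411511}{366702336} \approx -1.91$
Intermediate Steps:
$N = \frac{2059219}{156}$ ($N = \left(\left(-1064\right) \left(- \frac{1}{8736}\right) + 9526\right) + 3674 = \left(\frac{19}{156} + 9526\right) + 3674 = \frac{1486075}{156} + 3674 = \frac{2059219}{156} \approx 13200.0$)
$\frac{N}{-30528} + \frac{\left(29 + 35\right)^{2}}{\left(-21\right) 6 \cdot 22} = \frac{2059219}{156 \left(-30528\right)} + \frac{\left(29 + 35\right)^{2}}{\left(-21\right) 6 \cdot 22} = \frac{2059219}{156} \left(- \frac{1}{30528}\right) + \frac{64^{2}}{\left(-126\right) 22} = - \frac{2059219}{4762368} + \frac{4096}{-2772} = - \frac{2059219}{4762368} + 4096 \left(- \frac{1}{2772}\right) = - \frac{2059219}{4762368} - \frac{1024}{693} = - \frac{700411511}{366702336}$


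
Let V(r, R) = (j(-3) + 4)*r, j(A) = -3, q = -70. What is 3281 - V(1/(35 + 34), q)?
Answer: 226388/69 ≈ 3281.0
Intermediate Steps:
V(r, R) = r (V(r, R) = (-3 + 4)*r = 1*r = r)
3281 - V(1/(35 + 34), q) = 3281 - 1/(35 + 34) = 3281 - 1/69 = 226388/69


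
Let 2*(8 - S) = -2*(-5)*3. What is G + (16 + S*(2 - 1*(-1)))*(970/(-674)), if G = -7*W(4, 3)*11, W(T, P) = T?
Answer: -101371/337 ≈ -300.80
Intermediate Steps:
G = -308 (G = -7*4*11 = -28*11 = -308)
S = -7 (S = 8 - (-2*(-5))*3/2 = 8 - 5*3 = 8 - ½*30 = 8 - 15 = -7)
G + (16 + S*(2 - 1*(-1)))*(970/(-674)) = -308 + (16 - 7*(2 - 1*(-1)))*(970/(-674)) = -308 + (16 - 7*(2 + 1))*(970*(-1/674)) = -308 + (16 - 7*3)*(-485/337) = -308 + (16 - 21)*(-485/337) = -308 - 5*(-485/337) = -308 + 2425/337 = -101371/337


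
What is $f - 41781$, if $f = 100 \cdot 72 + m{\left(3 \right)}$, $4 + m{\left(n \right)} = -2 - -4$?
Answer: $-34583$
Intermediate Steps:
$m{\left(n \right)} = -2$ ($m{\left(n \right)} = -4 - -2 = -4 + \left(-2 + 4\right) = -4 + 2 = -2$)
$f = 7198$ ($f = 100 \cdot 72 - 2 = 7200 - 2 = 7198$)
$f - 41781 = 7198 - 41781 = -34583$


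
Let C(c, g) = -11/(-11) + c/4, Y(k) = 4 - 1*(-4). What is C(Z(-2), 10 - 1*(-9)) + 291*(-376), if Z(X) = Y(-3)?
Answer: -109413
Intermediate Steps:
Y(k) = 8 (Y(k) = 4 + 4 = 8)
Z(X) = 8
C(c, g) = 1 + c/4 (C(c, g) = -11*(-1/11) + c*(¼) = 1 + c/4)
C(Z(-2), 10 - 1*(-9)) + 291*(-376) = (1 + (¼)*8) + 291*(-376) = (1 + 2) - 109416 = 3 - 109416 = -109413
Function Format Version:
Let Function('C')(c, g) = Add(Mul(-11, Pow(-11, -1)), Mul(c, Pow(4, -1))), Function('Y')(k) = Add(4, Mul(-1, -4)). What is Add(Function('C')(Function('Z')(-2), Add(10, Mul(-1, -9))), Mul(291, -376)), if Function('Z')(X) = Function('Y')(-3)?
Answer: -109413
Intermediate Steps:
Function('Y')(k) = 8 (Function('Y')(k) = Add(4, 4) = 8)
Function('Z')(X) = 8
Function('C')(c, g) = Add(1, Mul(Rational(1, 4), c)) (Function('C')(c, g) = Add(Mul(-11, Rational(-1, 11)), Mul(c, Rational(1, 4))) = Add(1, Mul(Rational(1, 4), c)))
Add(Function('C')(Function('Z')(-2), Add(10, Mul(-1, -9))), Mul(291, -376)) = Add(Add(1, Mul(Rational(1, 4), 8)), Mul(291, -376)) = Add(Add(1, 2), -109416) = Add(3, -109416) = -109413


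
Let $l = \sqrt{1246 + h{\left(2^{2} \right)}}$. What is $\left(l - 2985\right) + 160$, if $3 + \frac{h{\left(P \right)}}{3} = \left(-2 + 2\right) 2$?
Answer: $-2825 + \sqrt{1237} \approx -2789.8$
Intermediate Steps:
$h{\left(P \right)} = -9$ ($h{\left(P \right)} = -9 + 3 \left(-2 + 2\right) 2 = -9 + 3 \cdot 0 \cdot 2 = -9 + 3 \cdot 0 = -9 + 0 = -9$)
$l = \sqrt{1237}$ ($l = \sqrt{1246 - 9} = \sqrt{1237} \approx 35.171$)
$\left(l - 2985\right) + 160 = \left(\sqrt{1237} - 2985\right) + 160 = \left(-2985 + \sqrt{1237}\right) + 160 = -2825 + \sqrt{1237}$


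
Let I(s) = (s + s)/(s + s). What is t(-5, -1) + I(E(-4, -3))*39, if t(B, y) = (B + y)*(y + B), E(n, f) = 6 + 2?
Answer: 75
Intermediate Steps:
E(n, f) = 8
t(B, y) = (B + y)² (t(B, y) = (B + y)*(B + y) = (B + y)²)
I(s) = 1 (I(s) = (2*s)/((2*s)) = (2*s)*(1/(2*s)) = 1)
t(-5, -1) + I(E(-4, -3))*39 = (-5 - 1)² + 1*39 = (-6)² + 39 = 36 + 39 = 75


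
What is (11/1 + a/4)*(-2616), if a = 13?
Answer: -37278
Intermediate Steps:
(11/1 + a/4)*(-2616) = (11/1 + 13/4)*(-2616) = (11*1 + 13*(1/4))*(-2616) = (11 + 13/4)*(-2616) = (57/4)*(-2616) = -37278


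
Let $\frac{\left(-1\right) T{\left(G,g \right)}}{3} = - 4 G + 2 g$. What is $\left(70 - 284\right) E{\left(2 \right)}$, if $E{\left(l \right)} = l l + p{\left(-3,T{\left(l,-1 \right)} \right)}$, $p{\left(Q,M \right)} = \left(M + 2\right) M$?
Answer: $-206296$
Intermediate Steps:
$T{\left(G,g \right)} = - 6 g + 12 G$ ($T{\left(G,g \right)} = - 3 \left(- 4 G + 2 g\right) = - 6 g + 12 G$)
$p{\left(Q,M \right)} = M \left(2 + M\right)$ ($p{\left(Q,M \right)} = \left(2 + M\right) M = M \left(2 + M\right)$)
$E{\left(l \right)} = l^{2} + \left(6 + 12 l\right) \left(8 + 12 l\right)$ ($E{\left(l \right)} = l l + \left(\left(-6\right) \left(-1\right) + 12 l\right) \left(2 + \left(\left(-6\right) \left(-1\right) + 12 l\right)\right) = l^{2} + \left(6 + 12 l\right) \left(2 + \left(6 + 12 l\right)\right) = l^{2} + \left(6 + 12 l\right) \left(8 + 12 l\right)$)
$\left(70 - 284\right) E{\left(2 \right)} = \left(70 - 284\right) \left(48 + 145 \cdot 2^{2} + 168 \cdot 2\right) = - 214 \left(48 + 145 \cdot 4 + 336\right) = - 214 \left(48 + 580 + 336\right) = \left(-214\right) 964 = -206296$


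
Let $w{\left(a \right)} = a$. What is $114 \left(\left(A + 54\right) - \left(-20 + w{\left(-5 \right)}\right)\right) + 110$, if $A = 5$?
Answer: $9686$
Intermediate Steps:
$114 \left(\left(A + 54\right) - \left(-20 + w{\left(-5 \right)}\right)\right) + 110 = 114 \left(\left(5 + 54\right) + \left(20 - -5\right)\right) + 110 = 114 \left(59 + \left(20 + 5\right)\right) + 110 = 114 \left(59 + 25\right) + 110 = 114 \cdot 84 + 110 = 9576 + 110 = 9686$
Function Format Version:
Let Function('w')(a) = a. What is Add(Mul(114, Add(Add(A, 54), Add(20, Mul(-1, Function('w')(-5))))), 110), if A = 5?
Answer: 9686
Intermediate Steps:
Add(Mul(114, Add(Add(A, 54), Add(20, Mul(-1, Function('w')(-5))))), 110) = Add(Mul(114, Add(Add(5, 54), Add(20, Mul(-1, -5)))), 110) = Add(Mul(114, Add(59, Add(20, 5))), 110) = Add(Mul(114, Add(59, 25)), 110) = Add(Mul(114, 84), 110) = Add(9576, 110) = 9686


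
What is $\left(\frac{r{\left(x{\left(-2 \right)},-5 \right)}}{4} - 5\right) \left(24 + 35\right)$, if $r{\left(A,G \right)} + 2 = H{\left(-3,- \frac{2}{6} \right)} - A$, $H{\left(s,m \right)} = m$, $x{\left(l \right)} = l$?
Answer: $- \frac{3599}{12} \approx -299.92$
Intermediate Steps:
$r{\left(A,G \right)} = - \frac{7}{3} - A$ ($r{\left(A,G \right)} = -2 - \left(\frac{1}{3} + A\right) = - \frac{7}{3} - A$)
$\left(\frac{r{\left(x{\left(-2 \right)},-5 \right)}}{4} - 5\right) \left(24 + 35\right) = \left(\frac{- \frac{7}{3} - -2}{4} - 5\right) \left(24 + 35\right) = \left(\left(- \frac{7}{3} + 2\right) \frac{1}{4} - 5\right) 59 = \left(\left(- \frac{1}{3}\right) \frac{1}{4} - 5\right) 59 = \left(- \frac{1}{12} - 5\right) 59 = \left(- \frac{61}{12}\right) 59 = - \frac{3599}{12}$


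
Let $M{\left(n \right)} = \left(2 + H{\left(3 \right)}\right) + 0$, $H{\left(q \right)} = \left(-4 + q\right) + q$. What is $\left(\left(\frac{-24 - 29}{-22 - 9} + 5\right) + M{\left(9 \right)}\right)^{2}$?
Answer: $\frac{110224}{961} \approx 114.7$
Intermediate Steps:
$H{\left(q \right)} = -4 + 2 q$
$M{\left(n \right)} = 4$ ($M{\left(n \right)} = \left(2 + \left(-4 + 2 \cdot 3\right)\right) + 0 = \left(2 + \left(-4 + 6\right)\right) + 0 = \left(2 + 2\right) + 0 = 4 + 0 = 4$)
$\left(\left(\frac{-24 - 29}{-22 - 9} + 5\right) + M{\left(9 \right)}\right)^{2} = \left(\left(\frac{-24 - 29}{-22 - 9} + 5\right) + 4\right)^{2} = \left(\left(- \frac{53}{-31} + 5\right) + 4\right)^{2} = \left(\left(\left(-53\right) \left(- \frac{1}{31}\right) + 5\right) + 4\right)^{2} = \left(\left(\frac{53}{31} + 5\right) + 4\right)^{2} = \left(\frac{208}{31} + 4\right)^{2} = \left(\frac{332}{31}\right)^{2} = \frac{110224}{961}$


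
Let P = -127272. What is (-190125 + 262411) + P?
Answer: -54986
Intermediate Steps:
(-190125 + 262411) + P = (-190125 + 262411) - 127272 = 72286 - 127272 = -54986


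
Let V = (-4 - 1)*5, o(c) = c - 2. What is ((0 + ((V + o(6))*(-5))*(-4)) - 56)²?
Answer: 226576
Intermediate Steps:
o(c) = -2 + c
V = -25 (V = -5*5 = -25)
((0 + ((V + o(6))*(-5))*(-4)) - 56)² = ((0 + ((-25 + (-2 + 6))*(-5))*(-4)) - 56)² = ((0 + ((-25 + 4)*(-5))*(-4)) - 56)² = ((0 - 21*(-5)*(-4)) - 56)² = ((0 + 105*(-4)) - 56)² = ((0 - 420) - 56)² = (-420 - 56)² = (-476)² = 226576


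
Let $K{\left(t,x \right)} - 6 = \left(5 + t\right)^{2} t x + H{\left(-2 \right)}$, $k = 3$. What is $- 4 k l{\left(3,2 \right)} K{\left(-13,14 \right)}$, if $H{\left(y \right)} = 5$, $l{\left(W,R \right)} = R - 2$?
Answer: $0$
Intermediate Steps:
$l{\left(W,R \right)} = -2 + R$
$K{\left(t,x \right)} = 11 + t x \left(5 + t\right)^{2}$ ($K{\left(t,x \right)} = 6 + \left(\left(5 + t\right)^{2} t x + 5\right) = 6 + \left(t \left(5 + t\right)^{2} x + 5\right) = 6 + \left(t x \left(5 + t\right)^{2} + 5\right) = 6 + \left(5 + t x \left(5 + t\right)^{2}\right) = 11 + t x \left(5 + t\right)^{2}$)
$- 4 k l{\left(3,2 \right)} K{\left(-13,14 \right)} = \left(-4\right) 3 \left(-2 + 2\right) \left(11 - 182 \left(5 - 13\right)^{2}\right) = \left(-12\right) 0 \left(11 - 182 \left(-8\right)^{2}\right) = 0 \left(11 - 182 \cdot 64\right) = 0 \left(11 - 11648\right) = 0 \left(-11637\right) = 0$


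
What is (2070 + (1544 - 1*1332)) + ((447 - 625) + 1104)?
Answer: 3208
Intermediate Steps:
(2070 + (1544 - 1*1332)) + ((447 - 625) + 1104) = (2070 + (1544 - 1332)) + (-178 + 1104) = (2070 + 212) + 926 = 2282 + 926 = 3208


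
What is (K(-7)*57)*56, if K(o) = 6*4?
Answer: 76608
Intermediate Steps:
K(o) = 24
(K(-7)*57)*56 = (24*57)*56 = 1368*56 = 76608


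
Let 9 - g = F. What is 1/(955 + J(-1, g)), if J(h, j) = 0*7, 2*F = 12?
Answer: 1/955 ≈ 0.0010471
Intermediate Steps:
F = 6 (F = (1/2)*12 = 6)
g = 3 (g = 9 - 1*6 = 9 - 6 = 3)
J(h, j) = 0
1/(955 + J(-1, g)) = 1/(955 + 0) = 1/955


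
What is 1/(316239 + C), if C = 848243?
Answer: 1/1164482 ≈ 8.5875e-7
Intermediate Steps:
1/(316239 + C) = 1/(316239 + 848243) = 1/1164482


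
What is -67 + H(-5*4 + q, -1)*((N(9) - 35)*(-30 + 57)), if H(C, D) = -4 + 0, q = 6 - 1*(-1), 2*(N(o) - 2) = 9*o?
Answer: -877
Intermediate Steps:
N(o) = 2 + 9*o/2 (N(o) = 2 + (9*o)/2 = 2 + 9*o/2)
q = 7 (q = 6 + 1 = 7)
H(C, D) = -4
-67 + H(-5*4 + q, -1)*((N(9) - 35)*(-30 + 57)) = -67 - 4*((2 + (9/2)*9) - 35)*(-30 + 57) = -67 - 4*((2 + 81/2) - 35)*27 = -67 - 4*(85/2 - 35)*27 = -67 - 30*27 = -67 - 4*405/2 = -67 - 810 = -877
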